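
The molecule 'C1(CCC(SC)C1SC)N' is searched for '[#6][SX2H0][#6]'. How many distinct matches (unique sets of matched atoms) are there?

[#6][SX2H0][#6] is the SMARTS for a thioether: an aliphatic sulfur bridging two carbons with no H on the sulfur.
The molecule carries 2 separate instances of a methylthio ether (-SCH3) meeting every constraint; each maps to a distinct set of atoms, giving 2 matches.

2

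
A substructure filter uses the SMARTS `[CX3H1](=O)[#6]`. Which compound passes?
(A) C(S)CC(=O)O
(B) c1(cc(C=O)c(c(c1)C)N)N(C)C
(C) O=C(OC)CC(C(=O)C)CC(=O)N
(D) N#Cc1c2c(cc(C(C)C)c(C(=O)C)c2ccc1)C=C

B

[CX3H1](=O)[#6] describes an sp2 carbon with one H, double-bonded to O and single-bonded to carbon (an aldehyde).
(A) has a carboxylic acid group (-C(=O)OH) but the carbonyl carbon has H0 and is bonded to O, not H1.
(B) contains an aldehyde (-CHO), which satisfies every atom and bond constraint.
(C) has an acetyl/ketone group (-C(=O)CH3) but the carbonyl carbon has H0 (two carbon neighbours), not H1.
(D) has an acetyl/ketone group (-C(=O)CH3) but the carbonyl carbon has H0 (two carbon neighbours), not H1.
So the answer is (B).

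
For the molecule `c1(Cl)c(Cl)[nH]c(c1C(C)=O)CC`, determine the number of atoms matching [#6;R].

4

Check the 12 heavy atoms by environment: 1× n (aromatic, in 5-ring) → no; 4× c (aromatic, in 5-ring) → match; 4× C (acyclic) → no; 2× Cl (acyclic) → no; 1× O (acyclic) → no.
That gives 4 matching atoms.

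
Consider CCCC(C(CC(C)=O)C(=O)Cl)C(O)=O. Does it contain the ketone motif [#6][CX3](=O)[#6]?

The pattern [#6][CX3](=O)[#6] describes a carbonyl carbon (no H) flanked by two carbons — a ketone.
The molecule carries an acetyl/ketone group (-C(=O)CH3), whose atoms satisfy every constraint of the query, so the pattern matches.

Yes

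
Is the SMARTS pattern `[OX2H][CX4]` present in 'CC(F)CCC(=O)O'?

The pattern [OX2H][CX4] describes a hydroxyl oxygen bound to an sp3 (X4) carbon — an aliphatic alcohol.
The closest candidate here is a carboxylic acid group (-C(=O)OH), but the -OH is on a CX3 carbonyl carbon, not a CX4 carbon. No other fragment satisfies the full query, so there is no match.

No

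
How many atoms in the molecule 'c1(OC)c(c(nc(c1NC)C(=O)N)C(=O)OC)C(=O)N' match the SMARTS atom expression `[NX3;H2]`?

The query [NX3;H2] means: aliphatic N with 3 total connections, two of them H — an -NH2 nitrogen (amine or amide).
Check the 20 heavy atoms by environment: 1× n (aromatic, H0, X2) → no; 5× c (aromatic, H0, X3) → no; 3× C (H0, X3) → no; 3× O (H0, X1) → no; 2× N (H2, X3) → match; 2× O (H0, X2) → no; 3× C (H3, X4) → no; 1× N (H1, X3) → no.
That gives 2 matching atoms.

2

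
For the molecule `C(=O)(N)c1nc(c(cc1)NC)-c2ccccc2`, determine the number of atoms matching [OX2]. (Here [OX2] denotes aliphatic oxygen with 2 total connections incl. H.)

0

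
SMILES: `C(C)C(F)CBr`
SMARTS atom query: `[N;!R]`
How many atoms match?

The query [N;!R] means: aliphatic nitrogen not in a ring.
Check the 6 heavy atoms by environment: 4× C (acyclic) → no; 1× Br (acyclic) → no; 1× F (acyclic) → no.
No environment satisfies the query, so 0 matching atoms.

0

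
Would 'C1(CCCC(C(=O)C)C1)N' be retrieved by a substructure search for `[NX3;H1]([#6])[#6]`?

No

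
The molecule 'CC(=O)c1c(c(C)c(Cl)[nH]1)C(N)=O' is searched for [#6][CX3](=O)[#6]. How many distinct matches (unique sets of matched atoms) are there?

1

[#6][CX3](=O)[#6] is the SMARTS for a ketone: a carbonyl carbon (no H) flanked by two carbons.
Exactly one fragment in the molecule meets all constraints, giving 1 match.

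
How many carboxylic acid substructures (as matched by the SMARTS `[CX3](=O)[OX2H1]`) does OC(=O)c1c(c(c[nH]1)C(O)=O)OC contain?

2

[CX3](=O)[OX2H1] is the SMARTS for a carboxylic acid: an sp2 carbon double-bonded to O and single-bonded to an -OH oxygen.
The molecule carries 2 separate instances of a carboxylic acid group (-C(=O)OH) meeting every constraint; each maps to a distinct set of atoms, giving 2 matches.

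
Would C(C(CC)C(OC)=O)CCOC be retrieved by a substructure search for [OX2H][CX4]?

No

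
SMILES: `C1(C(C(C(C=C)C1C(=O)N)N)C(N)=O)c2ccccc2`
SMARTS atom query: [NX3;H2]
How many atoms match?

3

The query [NX3;H2] means: aliphatic N with 3 total connections, two of them H — an -NH2 nitrogen (amine or amide).
Check the 20 heavy atoms by environment: 5× C (H1, X4) → no; 2× C (H0, X3) → no; 2× O (H0, X1) → no; 3× N (H2, X3) → match; 1× C (H1, X3) → no; 1× C (H2, X3) → no; 1× c (aromatic, H0, X3) → no; 5× c (aromatic, H1, X3) → no.
That gives 3 matching atoms.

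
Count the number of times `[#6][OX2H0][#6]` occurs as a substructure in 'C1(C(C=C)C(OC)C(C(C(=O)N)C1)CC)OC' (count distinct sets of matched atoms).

[#6][OX2H0][#6] is the SMARTS for an ether: an aliphatic oxygen bridging two carbons with no H on the oxygen.
The molecule carries 2 separate instances of a methoxy ether (-OCH3) meeting every constraint; each maps to a distinct set of atoms, giving 2 matches.

2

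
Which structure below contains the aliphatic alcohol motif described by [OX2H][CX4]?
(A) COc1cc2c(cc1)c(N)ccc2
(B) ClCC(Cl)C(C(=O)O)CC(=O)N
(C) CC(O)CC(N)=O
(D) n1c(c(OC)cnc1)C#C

C

[OX2H][CX4] describes a hydroxyl oxygen bound to an sp3 (X4) carbon (an aliphatic alcohol).
(A) has a methoxy ether (-OCH3) but the oxygen has H0 (ether), not H1.
(B) has a carboxylic acid group (-C(=O)OH) but the -OH is on a CX3 carbonyl carbon, not a CX4 carbon.
(C) contains a hydroxyl group (-OH), which satisfies every atom and bond constraint.
(D) has a methoxy ether (-OCH3) but the oxygen has H0 (ether), not H1.
So the answer is (C).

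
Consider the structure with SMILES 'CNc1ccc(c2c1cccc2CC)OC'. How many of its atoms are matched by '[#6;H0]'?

The query [#6;H0] means: any carbon with no attached hydrogen.
Check the 16 heavy atoms by environment: 5× c (aromatic, H0) → match; 5× c (aromatic, H1) → no; 1× O (H0) → no; 3× C (H3) → no; 1× C (H2) → no; 1× N (H1) → no.
That gives 5 matching atoms.

5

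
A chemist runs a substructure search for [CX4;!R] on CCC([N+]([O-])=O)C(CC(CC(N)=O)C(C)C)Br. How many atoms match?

10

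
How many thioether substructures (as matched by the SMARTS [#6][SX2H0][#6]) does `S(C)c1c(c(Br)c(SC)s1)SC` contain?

3

[#6][SX2H0][#6] is the SMARTS for a thioether: an aliphatic sulfur bridging two carbons with no H on the sulfur.
The molecule carries 3 separate instances of a methylthio ether (-SCH3) meeting every constraint; each maps to a distinct set of atoms, giving 3 matches.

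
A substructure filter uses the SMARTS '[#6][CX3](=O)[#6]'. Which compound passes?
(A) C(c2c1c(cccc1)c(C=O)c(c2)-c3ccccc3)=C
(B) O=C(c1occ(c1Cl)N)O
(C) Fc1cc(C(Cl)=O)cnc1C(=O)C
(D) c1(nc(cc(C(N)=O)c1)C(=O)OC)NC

C

[#6][CX3](=O)[#6] describes a carbonyl carbon (no H) flanked by two carbons (a ketone).
(A) has an aldehyde (-CHO) but the carbonyl carbon has H1, so it is not flanked by two carbons.
(B) has a carboxylic acid group (-C(=O)OH) but one neighbour of the carbonyl carbon is O, not C.
(C) contains an acetyl/ketone group (-C(=O)CH3), which satisfies every atom and bond constraint.
(D) has a primary amide (-C(=O)NH2) but one neighbour of the carbonyl carbon is N, not C.
So the answer is (C).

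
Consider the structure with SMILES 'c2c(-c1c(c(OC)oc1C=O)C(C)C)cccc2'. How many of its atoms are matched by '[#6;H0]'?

The query [#6;H0] means: any carbon with no attached hydrogen.
Check the 18 heavy atoms by environment: 1× o (aromatic, H0) → no; 5× c (aromatic, H0) → match; 5× c (aromatic, H1) → no; 2× O (H0) → no; 3× C (H3) → no; 2× C (H1) → no.
That gives 5 matching atoms.

5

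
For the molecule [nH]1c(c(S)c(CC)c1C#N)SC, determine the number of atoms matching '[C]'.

The query [C] means: uppercase C matches aliphatic (non-aromatic) carbon only.
Check the 12 heavy atoms by environment: 1× n (aromatic) → no; 4× c (aromatic) → no; 4× C → match; 1× N → no; 2× S → no.
That gives 4 matching atoms.

4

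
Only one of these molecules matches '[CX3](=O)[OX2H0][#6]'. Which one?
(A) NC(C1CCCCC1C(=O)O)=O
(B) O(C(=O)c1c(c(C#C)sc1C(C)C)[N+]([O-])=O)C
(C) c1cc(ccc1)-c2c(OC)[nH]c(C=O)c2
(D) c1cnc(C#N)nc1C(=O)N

B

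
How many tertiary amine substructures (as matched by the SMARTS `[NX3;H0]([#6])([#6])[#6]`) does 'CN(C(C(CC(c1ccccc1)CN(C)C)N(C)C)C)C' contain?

[NX3;H0]([#6])([#6])[#6] is the SMARTS for a tertiary amine: a trivalent nitrogen with no H, bonded to three carbons.
The molecule carries 3 separate instances of a dimethylamino group (-N(CH3)2) meeting every constraint; each maps to a distinct set of atoms, giving 3 matches.

3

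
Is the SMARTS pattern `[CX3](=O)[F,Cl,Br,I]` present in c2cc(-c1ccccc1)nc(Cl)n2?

The pattern [CX3](=O)[F,Cl,Br,I] describes a carbonyl carbon bonded to a halogen — an acyl halide.
The closest candidate here is a chloro substituent, but the Cl is not on a carbonyl carbon. No other fragment satisfies the full query, so there is no match.

No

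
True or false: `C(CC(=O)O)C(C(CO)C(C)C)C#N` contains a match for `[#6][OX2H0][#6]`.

False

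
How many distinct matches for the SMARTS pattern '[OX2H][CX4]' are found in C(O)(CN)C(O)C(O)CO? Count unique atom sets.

4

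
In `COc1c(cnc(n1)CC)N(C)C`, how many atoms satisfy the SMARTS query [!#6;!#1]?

4

The query [!#6;!#1] means: not carbon and not hydrogen — any heteroatom.
Check the 13 heavy atoms by environment: 2× n (aromatic) → match; 4× c (aromatic) → no; 1× O → match; 5× C → no; 1× N → match.
Summing the matching environments: 2 + 1 + 1 = 4 matching atoms.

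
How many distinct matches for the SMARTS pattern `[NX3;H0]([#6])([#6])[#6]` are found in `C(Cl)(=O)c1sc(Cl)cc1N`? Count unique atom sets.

0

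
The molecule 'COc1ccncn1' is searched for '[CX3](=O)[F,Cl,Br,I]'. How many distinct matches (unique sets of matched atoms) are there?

0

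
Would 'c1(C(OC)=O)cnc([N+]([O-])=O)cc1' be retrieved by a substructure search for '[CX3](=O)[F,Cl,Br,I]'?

The pattern [CX3](=O)[F,Cl,Br,I] describes a carbonyl carbon bonded to a halogen — an acyl halide.
The closest candidate here is a methyl-ester group (-C(=O)OCH3), but the carbonyl is bonded to -O-C, not to a halogen. No other fragment satisfies the full query, so there is no match.

No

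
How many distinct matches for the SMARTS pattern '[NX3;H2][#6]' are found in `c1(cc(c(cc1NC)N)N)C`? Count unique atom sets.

2

[NX3;H2][#6] is the SMARTS for a primary amine: a trivalent nitrogen with two H attached to carbon.
The molecule carries 2 separate instances of a primary amino group (-NH2) meeting every constraint; each maps to a distinct set of atoms, giving 2 matches.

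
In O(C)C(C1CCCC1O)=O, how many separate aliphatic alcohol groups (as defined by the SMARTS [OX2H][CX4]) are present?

1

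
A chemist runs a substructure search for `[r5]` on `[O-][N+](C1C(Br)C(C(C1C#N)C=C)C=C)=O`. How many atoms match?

5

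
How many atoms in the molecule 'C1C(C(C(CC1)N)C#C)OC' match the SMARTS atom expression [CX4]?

The query [CX4] means: C with X4: aliphatic carbon with exactly 4 total connections (bonds + H).
Check the 11 heavy atoms by environment: 7× C (X4) → match; 1× N (X3) → no; 1× O (X2) → no; 2× C (X2) → no.
That gives 7 matching atoms.

7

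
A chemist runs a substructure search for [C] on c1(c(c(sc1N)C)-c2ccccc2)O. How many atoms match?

1

The query [C] means: uppercase C matches aliphatic (non-aromatic) carbon only.
Check the 14 heavy atoms by environment: 1× s (aromatic) → no; 10× c (aromatic) → no; 1× O → no; 1× C → match; 1× N → no.
That gives 1 matching atom.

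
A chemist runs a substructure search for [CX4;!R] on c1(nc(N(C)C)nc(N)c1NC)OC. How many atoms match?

4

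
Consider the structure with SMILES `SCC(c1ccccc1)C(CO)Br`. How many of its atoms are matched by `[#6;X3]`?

6

The query [#6;X3] means: any carbon (aromatic or not) with three total connections.
Check the 13 heavy atoms by environment: 4× C (X4) → no; 1× S (X2) → no; 1× O (X2) → no; 1× Br (X1) → no; 6× c (aromatic, X3) → match.
That gives 6 matching atoms.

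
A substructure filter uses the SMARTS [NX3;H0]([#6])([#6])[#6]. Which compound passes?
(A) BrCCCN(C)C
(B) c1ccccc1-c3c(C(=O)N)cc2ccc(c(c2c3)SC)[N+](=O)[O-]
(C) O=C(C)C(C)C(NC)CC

[NX3;H0]([#6])([#6])[#6] describes a trivalent nitrogen with no H, bonded to three carbons (a tertiary amine).
(A) contains a dimethylamino group (-N(CH3)2), which satisfies every atom and bond constraint.
(B) has a primary amide (-C(=O)NH2) but the amide nitrogen has H2 and only one carbon neighbour.
(C) has an N-methylamino group (-NHCH3) but the nitrogen still has one H (H1), not H0.
So the answer is (A).

A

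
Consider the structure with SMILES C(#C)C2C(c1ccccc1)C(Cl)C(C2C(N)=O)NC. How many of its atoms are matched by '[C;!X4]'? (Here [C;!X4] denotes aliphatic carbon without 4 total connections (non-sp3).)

3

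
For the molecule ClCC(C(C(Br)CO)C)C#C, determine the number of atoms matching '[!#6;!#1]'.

3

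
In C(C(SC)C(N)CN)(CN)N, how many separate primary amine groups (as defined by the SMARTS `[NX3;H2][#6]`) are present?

4

[NX3;H2][#6] is the SMARTS for a primary amine: a trivalent nitrogen with two H attached to carbon.
The molecule carries 4 separate instances of a primary amino group (-NH2) meeting every constraint; each maps to a distinct set of atoms, giving 4 matches.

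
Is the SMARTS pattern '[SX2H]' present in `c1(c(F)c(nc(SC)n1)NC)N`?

No

The pattern [SX2H] describes an aliphatic sulfur with two connections, one being H — a thiol.
The closest candidate here is a methylthio ether (-SCH3), but the sulfur has H0 (bonded to two carbons), not H1. No other fragment satisfies the full query, so there is no match.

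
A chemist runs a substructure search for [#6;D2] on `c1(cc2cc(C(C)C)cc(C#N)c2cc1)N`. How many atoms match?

6

Check the 16 heavy atoms by environment: 5× c (aromatic, D3) → no; 5× c (aromatic, D2) → match; 1× C (D3) → no; 2× C (D1) → no; 1× C (D2) → match; 2× N (D1) → no.
Summing the matching environments: 5 + 1 = 6 matching atoms.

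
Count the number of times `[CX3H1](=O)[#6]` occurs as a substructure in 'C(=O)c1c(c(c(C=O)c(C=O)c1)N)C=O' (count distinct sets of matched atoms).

4

[CX3H1](=O)[#6] is the SMARTS for an aldehyde: an sp2 carbon with one H, double-bonded to O and single-bonded to carbon.
The molecule carries 4 separate instances of an aldehyde (-CHO) meeting every constraint; each maps to a distinct set of atoms, giving 4 matches.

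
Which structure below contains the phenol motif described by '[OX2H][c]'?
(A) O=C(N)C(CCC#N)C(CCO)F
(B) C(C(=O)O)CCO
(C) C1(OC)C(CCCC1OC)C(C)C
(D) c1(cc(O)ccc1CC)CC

D

[OX2H][c] describes a hydroxyl oxygen attached to an aromatic carbon (a phenol).
(A) has a hydroxyl group (-OH) but the -OH is on an aliphatic carbon, not an aromatic c.
(B) has a hydroxyl group (-OH) but the -OH is on an aliphatic carbon, not an aromatic c.
(C) has a methoxy ether (-OCH3) but the oxygen has H0, not H1.
(D) contains a hydroxyl group (-OH), which satisfies every atom and bond constraint.
So the answer is (D).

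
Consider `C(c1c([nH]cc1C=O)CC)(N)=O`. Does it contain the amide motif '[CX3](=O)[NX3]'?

Yes

The pattern [CX3](=O)[NX3] describes a carbonyl carbon bonded to a trivalent nitrogen — an amide.
The molecule carries a primary amide (-C(=O)NH2), whose atoms satisfy every constraint of the query, so the pattern matches.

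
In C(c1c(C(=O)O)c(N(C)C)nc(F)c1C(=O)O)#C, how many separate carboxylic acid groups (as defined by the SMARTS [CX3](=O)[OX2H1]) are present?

2

[CX3](=O)[OX2H1] is the SMARTS for a carboxylic acid: an sp2 carbon double-bonded to O and single-bonded to an -OH oxygen.
The molecule carries 2 separate instances of a carboxylic acid group (-C(=O)OH) meeting every constraint; each maps to a distinct set of atoms, giving 2 matches.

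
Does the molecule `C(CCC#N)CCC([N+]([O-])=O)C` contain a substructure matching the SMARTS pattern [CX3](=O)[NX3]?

No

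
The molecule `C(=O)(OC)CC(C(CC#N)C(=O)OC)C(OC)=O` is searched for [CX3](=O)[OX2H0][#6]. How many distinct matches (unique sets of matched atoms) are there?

3

[CX3](=O)[OX2H0][#6] is the SMARTS for an ester: a carbonyl carbon bonded to an oxygen that is itself bonded to carbon (no H on that O).
The molecule carries 3 separate instances of a methyl-ester group (-C(=O)OCH3) meeting every constraint; each maps to a distinct set of atoms, giving 3 matches.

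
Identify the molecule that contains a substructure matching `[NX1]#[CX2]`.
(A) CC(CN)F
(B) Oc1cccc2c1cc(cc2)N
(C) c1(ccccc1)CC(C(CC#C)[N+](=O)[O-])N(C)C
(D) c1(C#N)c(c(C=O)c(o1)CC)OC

D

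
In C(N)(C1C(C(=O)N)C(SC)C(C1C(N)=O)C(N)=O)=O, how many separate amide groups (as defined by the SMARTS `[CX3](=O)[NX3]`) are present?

[CX3](=O)[NX3] is the SMARTS for an amide: a carbonyl carbon bonded to a trivalent nitrogen.
The molecule carries 4 separate instances of a primary amide (-C(=O)NH2) meeting every constraint; each maps to a distinct set of atoms, giving 4 matches.

4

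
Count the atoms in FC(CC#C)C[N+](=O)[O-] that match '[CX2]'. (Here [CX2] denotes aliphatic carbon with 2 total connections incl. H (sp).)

2

Check the 9 heavy atoms by environment: 3× C (X4) → no; 2× C (X2) → match; 1× N (charge +1, X3) → no; 1× O (charge -1, X1) → no; 1× O (X1) → no; 1× F (X1) → no.
That gives 2 matching atoms.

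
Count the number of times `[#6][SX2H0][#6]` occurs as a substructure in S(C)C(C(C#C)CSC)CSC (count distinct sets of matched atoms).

[#6][SX2H0][#6] is the SMARTS for a thioether: an aliphatic sulfur bridging two carbons with no H on the sulfur.
The molecule carries 3 separate instances of a methylthio ether (-SCH3) meeting every constraint; each maps to a distinct set of atoms, giving 3 matches.

3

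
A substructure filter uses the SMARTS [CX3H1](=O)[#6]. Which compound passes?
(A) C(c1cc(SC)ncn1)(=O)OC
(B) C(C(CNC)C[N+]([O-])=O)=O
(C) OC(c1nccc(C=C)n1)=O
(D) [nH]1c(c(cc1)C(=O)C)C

B

[CX3H1](=O)[#6] describes an sp2 carbon with one H, double-bonded to O and single-bonded to carbon (an aldehyde).
(A) has a methyl-ester group (-C(=O)OCH3) but the carbonyl carbon has H0, not H1.
(B) contains an aldehyde (-CHO), which satisfies every atom and bond constraint.
(C) has a carboxylic acid group (-C(=O)OH) but the carbonyl carbon has H0 and is bonded to O, not H1.
(D) has an acetyl/ketone group (-C(=O)CH3) but the carbonyl carbon has H0 (two carbon neighbours), not H1.
So the answer is (B).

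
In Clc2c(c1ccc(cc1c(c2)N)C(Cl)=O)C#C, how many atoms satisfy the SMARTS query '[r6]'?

10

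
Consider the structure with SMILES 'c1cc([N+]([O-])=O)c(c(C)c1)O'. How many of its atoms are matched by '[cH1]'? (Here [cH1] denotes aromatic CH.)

The query [cH1] means: aromatic carbon bearing exactly one hydrogen.
Check the 11 heavy atoms by environment: 3× c (aromatic, H0) → no; 3× c (aromatic, H1) → match; 1× C (H3) → no; 1× O (H1) → no; 1× N (charge +1, H0) → no; 1× O (charge -1, H0) → no; 1× O (H0) → no.
That gives 3 matching atoms.

3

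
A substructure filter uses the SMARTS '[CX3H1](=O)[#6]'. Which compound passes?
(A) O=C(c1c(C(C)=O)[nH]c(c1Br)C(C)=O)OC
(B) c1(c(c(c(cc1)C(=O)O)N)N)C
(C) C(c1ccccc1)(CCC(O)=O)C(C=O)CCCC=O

C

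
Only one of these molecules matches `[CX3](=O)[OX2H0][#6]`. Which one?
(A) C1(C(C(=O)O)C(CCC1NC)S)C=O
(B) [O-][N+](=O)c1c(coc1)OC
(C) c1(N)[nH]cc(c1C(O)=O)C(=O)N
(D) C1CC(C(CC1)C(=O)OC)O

D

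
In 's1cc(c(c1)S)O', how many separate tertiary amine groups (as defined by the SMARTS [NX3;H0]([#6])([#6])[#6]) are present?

0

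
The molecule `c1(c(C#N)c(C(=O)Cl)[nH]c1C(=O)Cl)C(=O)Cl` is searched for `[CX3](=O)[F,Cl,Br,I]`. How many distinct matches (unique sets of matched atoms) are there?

3

[CX3](=O)[F,Cl,Br,I] is the SMARTS for an acyl halide: a carbonyl carbon bonded to a halogen.
The molecule carries 3 separate instances of an acyl chloride (-C(=O)Cl) meeting every constraint; each maps to a distinct set of atoms, giving 3 matches.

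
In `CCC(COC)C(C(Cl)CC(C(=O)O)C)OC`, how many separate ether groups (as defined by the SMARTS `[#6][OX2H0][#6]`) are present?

[#6][OX2H0][#6] is the SMARTS for an ether: an aliphatic oxygen bridging two carbons with no H on the oxygen.
The molecule carries 2 separate instances of a methoxy ether (-OCH3) meeting every constraint; each maps to a distinct set of atoms, giving 2 matches.

2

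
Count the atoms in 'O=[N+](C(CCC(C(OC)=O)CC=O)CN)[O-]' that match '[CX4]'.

The query [CX4] means: C with X4: aliphatic carbon with exactly 4 total connections (bonds + H).
Check the 16 heavy atoms by environment: 7× C (X4) → match; 1× N (charge +1, X3) → no; 1× O (charge -1, X1) → no; 3× O (X1) → no; 2× C (X3) → no; 1× O (X2) → no; 1× N (X3) → no.
That gives 7 matching atoms.

7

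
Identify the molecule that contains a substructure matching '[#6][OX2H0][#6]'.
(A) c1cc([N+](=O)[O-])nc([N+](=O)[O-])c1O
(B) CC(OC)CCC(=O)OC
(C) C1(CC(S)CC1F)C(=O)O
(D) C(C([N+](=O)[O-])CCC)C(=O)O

B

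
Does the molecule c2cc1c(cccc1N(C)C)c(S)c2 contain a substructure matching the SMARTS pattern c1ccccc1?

Yes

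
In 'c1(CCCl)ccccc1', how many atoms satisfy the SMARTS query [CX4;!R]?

2

The query [CX4;!R] means: aliphatic carbon with four total connections, not in a ring.
Check the 9 heavy atoms by environment: 2× C (X4, acyclic) → match; 6× c (aromatic, X3, in 6-ring) → no; 1× Cl (X1, acyclic) → no.
That gives 2 matching atoms.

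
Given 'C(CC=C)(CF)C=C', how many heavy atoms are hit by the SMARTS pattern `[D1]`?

3

The query [D1] means: atom with exactly one heavy-atom neighbour (degree 1).
Check the 8 heavy atoms by environment: 4× C (D2) → no; 1× C (D3) → no; 2× C (D1) → match; 1× F (D1) → match.
Summing the matching environments: 2 + 1 = 3 matching atoms.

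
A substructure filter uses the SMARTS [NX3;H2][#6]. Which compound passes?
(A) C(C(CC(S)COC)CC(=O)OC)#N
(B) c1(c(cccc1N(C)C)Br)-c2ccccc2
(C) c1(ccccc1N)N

[NX3;H2][#6] describes a trivalent nitrogen with two H attached to carbon (a primary amine).
(A) has a nitrile (-C#N) but the nitrogen is NX1 (triple-bonded), not NX3 with two H.
(B) has a dimethylamino group (-N(CH3)2) but the nitrogen has H0, not H2.
(C) contains a primary amino group (-NH2), which satisfies every atom and bond constraint.
So the answer is (C).

C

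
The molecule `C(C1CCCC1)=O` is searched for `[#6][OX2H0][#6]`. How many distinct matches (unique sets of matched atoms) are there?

0

[#6][OX2H0][#6] is the SMARTS for an ether: an aliphatic oxygen bridging two carbons with no H on the oxygen.
No fragment in the molecule satisfies every constraint, giving 0 matches.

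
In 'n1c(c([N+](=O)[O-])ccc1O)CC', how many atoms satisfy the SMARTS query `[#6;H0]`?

The query [#6;H0] means: any carbon with no attached hydrogen.
Check the 12 heavy atoms by environment: 1× n (aromatic, H0) → no; 3× c (aromatic, H0) → match; 2× c (aromatic, H1) → no; 1× O (H1) → no; 1× N (charge +1, H0) → no; 1× O (charge -1, H0) → no; 1× O (H0) → no; 1× C (H2) → no; 1× C (H3) → no.
That gives 3 matching atoms.

3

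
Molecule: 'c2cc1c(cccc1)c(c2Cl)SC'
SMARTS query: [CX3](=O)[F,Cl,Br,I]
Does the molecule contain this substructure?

No

The pattern [CX3](=O)[F,Cl,Br,I] describes a carbonyl carbon bonded to a halogen — an acyl halide.
The closest candidate here is a chloro substituent, but the Cl is not on a carbonyl carbon. No other fragment satisfies the full query, so there is no match.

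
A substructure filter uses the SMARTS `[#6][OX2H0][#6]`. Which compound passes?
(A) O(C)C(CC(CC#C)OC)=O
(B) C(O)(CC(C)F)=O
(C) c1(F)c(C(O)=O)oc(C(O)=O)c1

A

[#6][OX2H0][#6] describes an aliphatic oxygen bridging two carbons with no H on the oxygen (an ether).
(A) contains a methoxy ether (-OCH3), which satisfies every atom and bond constraint.
(B) has a carboxylic acid group (-C(=O)OH) but the -OH oxygen has H1; the =O is OX1, not OX2.
(C) has a carboxylic acid group (-C(=O)OH) but the -OH oxygen has H1; the =O is OX1, not OX2.
So the answer is (A).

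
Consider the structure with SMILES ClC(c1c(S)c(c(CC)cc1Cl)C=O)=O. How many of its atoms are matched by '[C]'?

4

The query [C] means: uppercase C matches aliphatic (non-aromatic) carbon only.
Check the 15 heavy atoms by environment: 6× c (aromatic) → no; 1× S → no; 2× Cl → no; 4× C → match; 2× O → no.
That gives 4 matching atoms.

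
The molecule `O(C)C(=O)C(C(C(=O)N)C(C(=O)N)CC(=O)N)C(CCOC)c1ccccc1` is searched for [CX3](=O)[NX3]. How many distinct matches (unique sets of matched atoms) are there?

3

[CX3](=O)[NX3] is the SMARTS for an amide: a carbonyl carbon bonded to a trivalent nitrogen.
The molecule carries 3 separate instances of a primary amide (-C(=O)NH2) meeting every constraint; each maps to a distinct set of atoms, giving 3 matches.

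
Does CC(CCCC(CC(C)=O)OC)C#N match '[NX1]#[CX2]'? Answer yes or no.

Yes

The pattern [NX1]#[CX2] describes a nitrogen triple-bonded to a two-connected carbon — a nitrile.
The molecule carries a nitrile (-C#N), whose atoms satisfy every constraint of the query, so the pattern matches.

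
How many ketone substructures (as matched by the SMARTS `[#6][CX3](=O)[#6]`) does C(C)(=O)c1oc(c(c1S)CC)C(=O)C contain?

[#6][CX3](=O)[#6] is the SMARTS for a ketone: a carbonyl carbon (no H) flanked by two carbons.
The molecule carries 2 separate instances of an acetyl/ketone group (-C(=O)CH3) meeting every constraint; each maps to a distinct set of atoms, giving 2 matches.

2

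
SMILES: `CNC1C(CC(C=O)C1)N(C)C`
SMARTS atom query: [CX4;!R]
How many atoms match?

The query [CX4;!R] means: aliphatic carbon with four total connections, not in a ring.
Check the 12 heavy atoms by environment: 5× C (X4, in 5-ring) → no; 2× N (X3, acyclic) → no; 3× C (X4, acyclic) → match; 1× C (X3, acyclic) → no; 1× O (X1, acyclic) → no.
That gives 3 matching atoms.

3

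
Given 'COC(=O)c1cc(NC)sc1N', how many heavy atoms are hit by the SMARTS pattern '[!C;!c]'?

5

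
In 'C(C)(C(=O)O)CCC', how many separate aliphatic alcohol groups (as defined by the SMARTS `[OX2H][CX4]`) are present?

0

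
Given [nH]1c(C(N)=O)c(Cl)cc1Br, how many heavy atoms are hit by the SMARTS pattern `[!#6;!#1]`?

5

Check the 10 heavy atoms by environment: 1× n (aromatic) → match; 4× c (aromatic) → no; 1× Br → match; 1× Cl → match; 1× C → no; 1× O → match; 1× N → match.
Summing the matching environments: 1 + 1 + 1 + 1 + 1 = 5 matching atoms.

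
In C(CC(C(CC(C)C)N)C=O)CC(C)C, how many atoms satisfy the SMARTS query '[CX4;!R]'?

Check the 15 heavy atoms by environment: 12× C (X4, acyclic) → match; 1× N (X3, acyclic) → no; 1× C (X3, acyclic) → no; 1× O (X1, acyclic) → no.
That gives 12 matching atoms.

12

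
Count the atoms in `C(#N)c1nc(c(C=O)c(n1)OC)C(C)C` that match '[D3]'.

The query [D3] means: atom with exactly three heavy-atom neighbours.
Check the 15 heavy atoms by environment: 2× n (aromatic, D2) → no; 4× c (aromatic, D3) → match; 2× C (D2) → no; 1× O (D1) → no; 1× C (D3) → match; 3× C (D1) → no; 1× N (D1) → no; 1× O (D2) → no.
Summing the matching environments: 4 + 1 = 5 matching atoms.

5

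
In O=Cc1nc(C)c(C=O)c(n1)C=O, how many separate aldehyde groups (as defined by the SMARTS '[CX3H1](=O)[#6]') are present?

3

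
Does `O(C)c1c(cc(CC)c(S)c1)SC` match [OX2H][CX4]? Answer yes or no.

No

The pattern [OX2H][CX4] describes a hydroxyl oxygen bound to an sp3 (X4) carbon — an aliphatic alcohol.
The closest candidate here is a methoxy ether (-OCH3), but the oxygen has H0 (ether), not H1. No other fragment satisfies the full query, so there is no match.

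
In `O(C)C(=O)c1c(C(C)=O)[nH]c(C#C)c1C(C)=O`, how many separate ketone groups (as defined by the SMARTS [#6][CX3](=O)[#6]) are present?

2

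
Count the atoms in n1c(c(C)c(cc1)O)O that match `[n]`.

Check the 9 heavy atoms by environment: 1× n (aromatic) → match; 5× c (aromatic) → no; 2× O → no; 1× C → no.
That gives 1 matching atom.

1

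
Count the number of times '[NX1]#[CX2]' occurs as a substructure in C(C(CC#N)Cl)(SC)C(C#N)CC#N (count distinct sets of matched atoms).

3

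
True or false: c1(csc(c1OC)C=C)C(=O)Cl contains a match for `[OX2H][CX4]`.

The pattern [OX2H][CX4] describes a hydroxyl oxygen bound to an sp3 (X4) carbon — an aliphatic alcohol.
The closest candidate here is a methoxy ether (-OCH3), but the oxygen has H0 (ether), not H1. No other fragment satisfies the full query, so there is no match.

False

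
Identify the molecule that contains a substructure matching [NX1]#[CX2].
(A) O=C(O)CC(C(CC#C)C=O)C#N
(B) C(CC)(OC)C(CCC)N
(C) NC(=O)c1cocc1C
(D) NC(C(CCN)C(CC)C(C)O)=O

[NX1]#[CX2] describes a nitrogen triple-bonded to a two-connected carbon (a nitrile).
(A) contains a nitrile (-C#N), which satisfies every atom and bond constraint.
(B) has a primary amino group (-NH2) but the nitrogen is NX3 (three connections), not NX1 triple-bonded.
(C) has a primary amide (-C(=O)NH2) but the nitrogen is NX3, not NX1.
(D) has a primary amino group (-NH2) but the nitrogen is NX3 (three connections), not NX1 triple-bonded.
So the answer is (A).

A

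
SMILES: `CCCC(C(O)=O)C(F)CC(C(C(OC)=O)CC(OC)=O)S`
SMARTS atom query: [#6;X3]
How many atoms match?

The query [#6;X3] means: any carbon (aromatic or not) with three total connections.
Check the 22 heavy atoms by environment: 11× C (X4) → no; 1× S (X2) → no; 3× C (X3) → match; 3× O (X1) → no; 3× O (X2) → no; 1× F (X1) → no.
That gives 3 matching atoms.

3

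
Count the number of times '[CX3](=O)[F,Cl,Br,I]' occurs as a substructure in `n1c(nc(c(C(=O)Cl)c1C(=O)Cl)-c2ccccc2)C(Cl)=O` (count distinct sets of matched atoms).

3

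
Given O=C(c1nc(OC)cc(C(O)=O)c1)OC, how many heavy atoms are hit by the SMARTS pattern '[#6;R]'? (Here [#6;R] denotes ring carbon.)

The query [#6;R] means: carbon that is part of a ring.
Check the 15 heavy atoms by environment: 1× n (aromatic, in 6-ring) → no; 5× c (aromatic, in 6-ring) → match; 4× C (acyclic) → no; 5× O (acyclic) → no.
That gives 5 matching atoms.

5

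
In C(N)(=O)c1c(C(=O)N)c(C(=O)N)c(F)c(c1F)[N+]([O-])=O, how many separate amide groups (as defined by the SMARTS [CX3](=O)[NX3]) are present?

[CX3](=O)[NX3] is the SMARTS for an amide: a carbonyl carbon bonded to a trivalent nitrogen.
The molecule carries 3 separate instances of a primary amide (-C(=O)NH2) meeting every constraint; each maps to a distinct set of atoms, giving 3 matches.

3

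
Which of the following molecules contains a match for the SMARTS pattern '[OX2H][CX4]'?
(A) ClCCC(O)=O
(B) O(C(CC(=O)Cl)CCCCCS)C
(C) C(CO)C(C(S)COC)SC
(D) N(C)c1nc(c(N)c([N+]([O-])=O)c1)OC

[OX2H][CX4] describes a hydroxyl oxygen bound to an sp3 (X4) carbon (an aliphatic alcohol).
(A) has a carboxylic acid group (-C(=O)OH) but the -OH is on a CX3 carbonyl carbon, not a CX4 carbon.
(B) has a methoxy ether (-OCH3) but the oxygen has H0 (ether), not H1.
(C) contains a hydroxyl group (-OH), which satisfies every atom and bond constraint.
(D) has a methoxy ether (-OCH3) but the oxygen has H0 (ether), not H1.
So the answer is (C).

C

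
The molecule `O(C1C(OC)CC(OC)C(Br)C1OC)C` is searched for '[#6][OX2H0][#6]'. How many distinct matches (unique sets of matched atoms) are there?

[#6][OX2H0][#6] is the SMARTS for an ether: an aliphatic oxygen bridging two carbons with no H on the oxygen.
The molecule carries 4 separate instances of a methoxy ether (-OCH3) meeting every constraint; each maps to a distinct set of atoms, giving 4 matches.

4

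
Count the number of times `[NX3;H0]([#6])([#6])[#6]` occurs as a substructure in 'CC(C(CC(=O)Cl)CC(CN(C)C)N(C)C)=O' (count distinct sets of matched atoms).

2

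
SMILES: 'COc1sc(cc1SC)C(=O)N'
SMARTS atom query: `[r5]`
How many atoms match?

Check the 12 heavy atoms by environment: 1× s (aromatic, in 5-ring) → match; 4× c (aromatic, in 5-ring) → match; 2× O (acyclic) → no; 3× C (acyclic) → no; 1× S (acyclic) → no; 1× N (acyclic) → no.
Summing the matching environments: 1 + 4 = 5 matching atoms.

5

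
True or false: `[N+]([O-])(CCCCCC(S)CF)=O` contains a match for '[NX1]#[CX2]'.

The pattern [NX1]#[CX2] describes a nitrogen triple-bonded to a two-connected carbon — a nitrile.
The closest candidate here is a nitro group (-[N+](=O)[O-]), but there is no C#N triple bond. No other fragment satisfies the full query, so there is no match.

False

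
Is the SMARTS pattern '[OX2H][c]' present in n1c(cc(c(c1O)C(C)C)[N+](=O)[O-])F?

Yes

The pattern [OX2H][c] describes a hydroxyl oxygen attached to an aromatic carbon — a phenol.
The molecule carries a hydroxyl group (-OH), whose atoms satisfy every constraint of the query, so the pattern matches.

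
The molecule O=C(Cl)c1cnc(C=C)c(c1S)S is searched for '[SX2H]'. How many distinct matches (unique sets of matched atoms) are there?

[SX2H] is the SMARTS for a thiol: an aliphatic sulfur with two connections, one being H.
The molecule carries 2 separate instances of a thiol (-SH) meeting every constraint; each maps to a distinct set of atoms, giving 2 matches.

2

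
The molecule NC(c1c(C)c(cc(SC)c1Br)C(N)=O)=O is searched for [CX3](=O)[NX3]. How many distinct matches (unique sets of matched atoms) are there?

[CX3](=O)[NX3] is the SMARTS for an amide: a carbonyl carbon bonded to a trivalent nitrogen.
The molecule carries 2 separate instances of a primary amide (-C(=O)NH2) meeting every constraint; each maps to a distinct set of atoms, giving 2 matches.

2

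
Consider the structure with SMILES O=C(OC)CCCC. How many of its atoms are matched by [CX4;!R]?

The query [CX4;!R] means: aliphatic carbon with four total connections, not in a ring.
Check the 8 heavy atoms by environment: 5× C (X4, acyclic) → match; 1× C (X3, acyclic) → no; 1× O (X1, acyclic) → no; 1× O (X2, acyclic) → no.
That gives 5 matching atoms.

5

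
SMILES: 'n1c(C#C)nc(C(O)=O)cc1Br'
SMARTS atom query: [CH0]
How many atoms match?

The query [CH0] means: aliphatic carbon with no attached hydrogen.
Check the 12 heavy atoms by environment: 2× n (aromatic, H0) → no; 3× c (aromatic, H0) → no; 1× c (aromatic, H1) → no; 2× C (H0) → match; 1× C (H1) → no; 1× Br (H0) → no; 1× O (H0) → no; 1× O (H1) → no.
That gives 2 matching atoms.

2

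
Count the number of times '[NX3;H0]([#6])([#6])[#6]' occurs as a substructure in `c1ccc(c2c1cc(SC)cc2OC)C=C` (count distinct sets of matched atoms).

[NX3;H0]([#6])([#6])[#6] is the SMARTS for a tertiary amine: a trivalent nitrogen with no H, bonded to three carbons.
No fragment in the molecule satisfies every constraint, giving 0 matches.

0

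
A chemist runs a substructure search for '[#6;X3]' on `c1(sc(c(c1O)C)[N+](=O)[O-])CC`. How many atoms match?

The query [#6;X3] means: any carbon (aromatic or not) with three total connections.
Check the 12 heavy atoms by environment: 1× s (aromatic, X2) → no; 4× c (aromatic, X3) → match; 3× C (X4) → no; 1× O (X2) → no; 1× N (charge +1, X3) → no; 1× O (charge -1, X1) → no; 1× O (X1) → no.
That gives 4 matching atoms.

4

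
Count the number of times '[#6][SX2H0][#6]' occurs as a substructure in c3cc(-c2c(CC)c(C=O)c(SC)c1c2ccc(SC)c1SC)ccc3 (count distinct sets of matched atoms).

3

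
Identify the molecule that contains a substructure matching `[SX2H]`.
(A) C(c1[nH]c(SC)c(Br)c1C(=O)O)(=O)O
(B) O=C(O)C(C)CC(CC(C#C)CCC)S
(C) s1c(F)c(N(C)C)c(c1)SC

B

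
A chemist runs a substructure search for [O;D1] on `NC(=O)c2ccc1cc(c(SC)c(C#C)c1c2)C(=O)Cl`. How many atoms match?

2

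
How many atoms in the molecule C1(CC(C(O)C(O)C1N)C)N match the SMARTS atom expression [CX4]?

7

Check the 11 heavy atoms by environment: 7× C (X4) → match; 2× N (X3) → no; 2× O (X2) → no.
That gives 7 matching atoms.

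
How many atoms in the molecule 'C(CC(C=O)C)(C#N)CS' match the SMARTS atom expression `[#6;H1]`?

3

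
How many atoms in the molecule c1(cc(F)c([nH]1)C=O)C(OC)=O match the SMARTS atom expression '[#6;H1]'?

2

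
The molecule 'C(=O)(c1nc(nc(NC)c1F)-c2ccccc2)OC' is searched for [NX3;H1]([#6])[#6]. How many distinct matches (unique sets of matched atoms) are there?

[NX3;H1]([#6])[#6] is the SMARTS for a secondary amine: a trivalent nitrogen with one H, bonded to two carbons.
Exactly one fragment in the molecule meets all constraints, giving 1 match.

1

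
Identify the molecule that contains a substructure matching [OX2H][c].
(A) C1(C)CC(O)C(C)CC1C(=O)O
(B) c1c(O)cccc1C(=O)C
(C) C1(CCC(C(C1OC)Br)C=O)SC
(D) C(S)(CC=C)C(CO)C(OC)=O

B

[OX2H][c] describes a hydroxyl oxygen attached to an aromatic carbon (a phenol).
(A) has a hydroxyl group (-OH) but the -OH is on an aliphatic carbon, not an aromatic c.
(B) contains a hydroxyl group (-OH), which satisfies every atom and bond constraint.
(C) has a methoxy ether (-OCH3) but the oxygen has H0, not H1.
(D) has a hydroxyl group (-OH) but the -OH is on an aliphatic carbon, not an aromatic c.
So the answer is (B).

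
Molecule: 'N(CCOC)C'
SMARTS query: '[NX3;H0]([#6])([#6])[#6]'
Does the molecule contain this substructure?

No

The pattern [NX3;H0]([#6])([#6])[#6] describes a trivalent nitrogen with no H, bonded to three carbons — a tertiary amine.
The closest candidate here is an N-methylamino group (-NHCH3), but the nitrogen still has one H (H1), not H0. No other fragment satisfies the full query, so there is no match.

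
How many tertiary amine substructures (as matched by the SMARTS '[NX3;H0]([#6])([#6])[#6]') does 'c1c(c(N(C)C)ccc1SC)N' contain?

[NX3;H0]([#6])([#6])[#6] is the SMARTS for a tertiary amine: a trivalent nitrogen with no H, bonded to three carbons.
Exactly one fragment in the molecule meets all constraints, giving 1 match.

1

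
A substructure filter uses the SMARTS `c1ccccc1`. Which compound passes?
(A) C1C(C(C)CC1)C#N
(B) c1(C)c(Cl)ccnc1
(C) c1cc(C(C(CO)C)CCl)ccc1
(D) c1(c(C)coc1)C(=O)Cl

C

c1ccccc1 describes six aromatic carbons in a ring (a benzene ring).
(A) has a methyl group (-CH3) but no six-membered all-carbon aromatic ring is present.
(B) has a methyl group (-CH3) but no six-membered all-carbon aromatic ring is present.
(C) contains a phenyl ring, which satisfies every atom and bond constraint.
(D) has a methyl group (-CH3) but no six-membered all-carbon aromatic ring is present.
So the answer is (C).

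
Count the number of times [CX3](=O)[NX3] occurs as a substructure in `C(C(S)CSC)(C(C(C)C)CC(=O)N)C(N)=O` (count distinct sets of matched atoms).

2

[CX3](=O)[NX3] is the SMARTS for an amide: a carbonyl carbon bonded to a trivalent nitrogen.
The molecule carries 2 separate instances of a primary amide (-C(=O)NH2) meeting every constraint; each maps to a distinct set of atoms, giving 2 matches.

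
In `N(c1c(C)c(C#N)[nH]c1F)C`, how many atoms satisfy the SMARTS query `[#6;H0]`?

The query [#6;H0] means: any carbon with no attached hydrogen.
Check the 11 heavy atoms by environment: 1× n (aromatic, H1) → no; 4× c (aromatic, H0) → match; 1× F (H0) → no; 1× C (H0) → match; 1× N (H0) → no; 1× N (H1) → no; 2× C (H3) → no.
Summing the matching environments: 4 + 1 = 5 matching atoms.

5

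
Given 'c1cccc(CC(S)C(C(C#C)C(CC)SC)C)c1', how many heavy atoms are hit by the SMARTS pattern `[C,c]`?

Check the 19 heavy atoms by environment: 11× C → match; 2× S → no; 6× c (aromatic) → match.
Summing the matching environments: 11 + 6 = 17 matching atoms.

17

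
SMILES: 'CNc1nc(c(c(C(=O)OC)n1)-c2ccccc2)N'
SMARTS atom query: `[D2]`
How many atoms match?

9

The query [D2] means: atom with exactly two heavy-atom neighbours.
Check the 19 heavy atoms by environment: 2× n (aromatic, D2) → match; 5× c (aromatic, D3) → no; 1× C (D3) → no; 1× O (D1) → no; 1× O (D2) → match; 2× C (D1) → no; 5× c (aromatic, D2) → match; 1× N (D2) → match; 1× N (D1) → no.
Summing the matching environments: 2 + 1 + 5 + 1 = 9 matching atoms.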